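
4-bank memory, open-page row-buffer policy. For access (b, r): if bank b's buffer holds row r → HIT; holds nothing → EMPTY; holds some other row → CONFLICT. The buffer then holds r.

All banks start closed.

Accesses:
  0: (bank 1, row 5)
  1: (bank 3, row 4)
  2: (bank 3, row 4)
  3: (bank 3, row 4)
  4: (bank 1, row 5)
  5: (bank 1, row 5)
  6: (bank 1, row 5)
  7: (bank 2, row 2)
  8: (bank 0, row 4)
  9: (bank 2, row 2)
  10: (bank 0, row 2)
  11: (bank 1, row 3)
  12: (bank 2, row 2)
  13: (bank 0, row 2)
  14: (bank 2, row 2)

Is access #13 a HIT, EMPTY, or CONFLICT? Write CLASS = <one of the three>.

  [0] b1 r5: no row ⇒ E
  [1] b3 r4: no row ⇒ E
  [2] b3 r4: had r4 ⇒ H
  [3] b3 r4: had r4 ⇒ H
  [4] b1 r5: had r5 ⇒ H
  [5] b1 r5: had r5 ⇒ H
  [6] b1 r5: had r5 ⇒ H
  [7] b2 r2: no row ⇒ E
  [8] b0 r4: no row ⇒ E
  [9] b2 r2: had r2 ⇒ H
  [10] b0 r2: had r4 ⇒ C
  [11] b1 r3: had r5 ⇒ C
  [12] b2 r2: had r2 ⇒ H
  [13] b0 r2: had r2 ⇒ H
  [14] b2 r2: had r2 ⇒ H

CLASS = HIT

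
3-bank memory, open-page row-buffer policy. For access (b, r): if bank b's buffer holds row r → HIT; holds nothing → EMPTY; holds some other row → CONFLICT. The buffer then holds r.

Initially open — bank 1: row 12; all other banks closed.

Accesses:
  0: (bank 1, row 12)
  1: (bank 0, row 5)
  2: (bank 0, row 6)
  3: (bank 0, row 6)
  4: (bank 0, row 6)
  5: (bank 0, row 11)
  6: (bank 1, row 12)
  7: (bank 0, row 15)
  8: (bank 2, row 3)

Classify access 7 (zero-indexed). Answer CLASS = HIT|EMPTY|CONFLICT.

CLASS = CONFLICT

  [0] b1 r12: had r12 ⇒ H
  [1] b0 r5: no row ⇒ E
  [2] b0 r6: had r5 ⇒ C
  [3] b0 r6: had r6 ⇒ H
  [4] b0 r6: had r6 ⇒ H
  [5] b0 r11: had r6 ⇒ C
  [6] b1 r12: had r12 ⇒ H
  [7] b0 r15: had r11 ⇒ C
  [8] b2 r3: no row ⇒ E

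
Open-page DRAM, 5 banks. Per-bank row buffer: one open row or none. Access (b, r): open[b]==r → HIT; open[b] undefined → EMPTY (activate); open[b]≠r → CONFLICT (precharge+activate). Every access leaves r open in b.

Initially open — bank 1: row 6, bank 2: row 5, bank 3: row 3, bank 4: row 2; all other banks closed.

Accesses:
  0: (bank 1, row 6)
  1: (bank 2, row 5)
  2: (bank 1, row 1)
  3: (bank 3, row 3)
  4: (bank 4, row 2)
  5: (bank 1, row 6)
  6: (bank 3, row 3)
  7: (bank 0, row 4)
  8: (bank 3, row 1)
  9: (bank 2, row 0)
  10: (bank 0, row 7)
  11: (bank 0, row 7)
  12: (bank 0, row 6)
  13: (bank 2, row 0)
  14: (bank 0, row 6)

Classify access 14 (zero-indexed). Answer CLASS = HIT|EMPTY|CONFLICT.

CLASS = HIT

step 0: bank1 6->6 [HIT]
step 1: bank2 5->5 [HIT]
step 2: bank1 6->1 [CONFLICT]
step 3: bank3 3->3 [HIT]
step 4: bank4 2->2 [HIT]
step 5: bank1 1->6 [CONFLICT]
step 6: bank3 3->3 [HIT]
step 7: bank0 None->4 [EMPTY]
step 8: bank3 3->1 [CONFLICT]
step 9: bank2 5->0 [CONFLICT]
step 10: bank0 4->7 [CONFLICT]
step 11: bank0 7->7 [HIT]
step 12: bank0 7->6 [CONFLICT]
step 13: bank2 0->0 [HIT]
step 14: bank0 6->6 [HIT]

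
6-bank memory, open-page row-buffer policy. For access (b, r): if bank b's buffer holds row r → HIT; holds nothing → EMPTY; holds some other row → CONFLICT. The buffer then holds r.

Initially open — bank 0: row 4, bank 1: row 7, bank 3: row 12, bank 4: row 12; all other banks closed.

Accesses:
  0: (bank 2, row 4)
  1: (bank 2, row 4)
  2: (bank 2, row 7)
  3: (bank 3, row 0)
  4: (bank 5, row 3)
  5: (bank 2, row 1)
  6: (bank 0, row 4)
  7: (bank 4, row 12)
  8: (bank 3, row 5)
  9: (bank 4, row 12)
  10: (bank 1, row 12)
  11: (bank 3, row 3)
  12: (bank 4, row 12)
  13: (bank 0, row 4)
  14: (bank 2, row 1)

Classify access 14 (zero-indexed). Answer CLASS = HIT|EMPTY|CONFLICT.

step 0: bank2 None->4 [EMPTY]
step 1: bank2 4->4 [HIT]
step 2: bank2 4->7 [CONFLICT]
step 3: bank3 12->0 [CONFLICT]
step 4: bank5 None->3 [EMPTY]
step 5: bank2 7->1 [CONFLICT]
step 6: bank0 4->4 [HIT]
step 7: bank4 12->12 [HIT]
step 8: bank3 0->5 [CONFLICT]
step 9: bank4 12->12 [HIT]
step 10: bank1 7->12 [CONFLICT]
step 11: bank3 5->3 [CONFLICT]
step 12: bank4 12->12 [HIT]
step 13: bank0 4->4 [HIT]
step 14: bank2 1->1 [HIT]

CLASS = HIT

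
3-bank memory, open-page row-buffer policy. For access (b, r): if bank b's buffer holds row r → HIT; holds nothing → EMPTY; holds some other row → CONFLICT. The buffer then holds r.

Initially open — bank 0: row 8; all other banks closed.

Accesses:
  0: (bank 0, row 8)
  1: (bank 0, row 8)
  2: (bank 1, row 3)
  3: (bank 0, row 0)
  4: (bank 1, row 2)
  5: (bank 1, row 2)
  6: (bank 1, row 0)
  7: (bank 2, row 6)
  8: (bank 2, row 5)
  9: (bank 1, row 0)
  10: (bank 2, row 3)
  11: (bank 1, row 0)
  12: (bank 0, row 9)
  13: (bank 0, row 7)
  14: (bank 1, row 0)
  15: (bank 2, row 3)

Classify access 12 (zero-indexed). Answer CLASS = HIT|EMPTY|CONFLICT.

CLASS = CONFLICT

step 0: bank0 8->8 [HIT]
step 1: bank0 8->8 [HIT]
step 2: bank1 None->3 [EMPTY]
step 3: bank0 8->0 [CONFLICT]
step 4: bank1 3->2 [CONFLICT]
step 5: bank1 2->2 [HIT]
step 6: bank1 2->0 [CONFLICT]
step 7: bank2 None->6 [EMPTY]
step 8: bank2 6->5 [CONFLICT]
step 9: bank1 0->0 [HIT]
step 10: bank2 5->3 [CONFLICT]
step 11: bank1 0->0 [HIT]
step 12: bank0 0->9 [CONFLICT]
step 13: bank0 9->7 [CONFLICT]
step 14: bank1 0->0 [HIT]
step 15: bank2 3->3 [HIT]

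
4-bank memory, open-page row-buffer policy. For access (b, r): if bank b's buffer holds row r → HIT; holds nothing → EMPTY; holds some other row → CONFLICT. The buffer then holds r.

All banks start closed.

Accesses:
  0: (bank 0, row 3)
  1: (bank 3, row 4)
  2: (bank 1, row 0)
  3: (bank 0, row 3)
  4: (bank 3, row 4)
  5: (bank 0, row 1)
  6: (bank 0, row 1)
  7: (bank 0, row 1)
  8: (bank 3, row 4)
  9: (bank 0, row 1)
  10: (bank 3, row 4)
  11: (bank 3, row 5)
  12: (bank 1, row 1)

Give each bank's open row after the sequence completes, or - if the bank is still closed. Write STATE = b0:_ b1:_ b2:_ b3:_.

step 0: bank0 None->3 [EMPTY]
step 1: bank3 None->4 [EMPTY]
step 2: bank1 None->0 [EMPTY]
step 3: bank0 3->3 [HIT]
step 4: bank3 4->4 [HIT]
step 5: bank0 3->1 [CONFLICT]
step 6: bank0 1->1 [HIT]
step 7: bank0 1->1 [HIT]
step 8: bank3 4->4 [HIT]
step 9: bank0 1->1 [HIT]
step 10: bank3 4->4 [HIT]
step 11: bank3 4->5 [CONFLICT]
step 12: bank1 0->1 [CONFLICT]

STATE = b0:1 b1:1 b2:- b3:5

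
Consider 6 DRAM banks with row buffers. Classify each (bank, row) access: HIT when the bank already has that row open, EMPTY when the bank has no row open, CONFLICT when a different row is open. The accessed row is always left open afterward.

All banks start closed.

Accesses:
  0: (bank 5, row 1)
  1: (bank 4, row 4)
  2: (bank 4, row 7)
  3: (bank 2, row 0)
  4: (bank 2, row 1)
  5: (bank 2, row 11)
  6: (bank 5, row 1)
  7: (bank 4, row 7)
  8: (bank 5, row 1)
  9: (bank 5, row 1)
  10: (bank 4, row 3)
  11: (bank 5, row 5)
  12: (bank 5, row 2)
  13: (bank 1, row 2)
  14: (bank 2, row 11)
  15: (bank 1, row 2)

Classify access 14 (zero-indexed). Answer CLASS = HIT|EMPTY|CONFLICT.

CLASS = HIT

  [0] b5 r1: no row ⇒ E
  [1] b4 r4: no row ⇒ E
  [2] b4 r7: had r4 ⇒ C
  [3] b2 r0: no row ⇒ E
  [4] b2 r1: had r0 ⇒ C
  [5] b2 r11: had r1 ⇒ C
  [6] b5 r1: had r1 ⇒ H
  [7] b4 r7: had r7 ⇒ H
  [8] b5 r1: had r1 ⇒ H
  [9] b5 r1: had r1 ⇒ H
  [10] b4 r3: had r7 ⇒ C
  [11] b5 r5: had r1 ⇒ C
  [12] b5 r2: had r5 ⇒ C
  [13] b1 r2: no row ⇒ E
  [14] b2 r11: had r11 ⇒ H
  [15] b1 r2: had r2 ⇒ H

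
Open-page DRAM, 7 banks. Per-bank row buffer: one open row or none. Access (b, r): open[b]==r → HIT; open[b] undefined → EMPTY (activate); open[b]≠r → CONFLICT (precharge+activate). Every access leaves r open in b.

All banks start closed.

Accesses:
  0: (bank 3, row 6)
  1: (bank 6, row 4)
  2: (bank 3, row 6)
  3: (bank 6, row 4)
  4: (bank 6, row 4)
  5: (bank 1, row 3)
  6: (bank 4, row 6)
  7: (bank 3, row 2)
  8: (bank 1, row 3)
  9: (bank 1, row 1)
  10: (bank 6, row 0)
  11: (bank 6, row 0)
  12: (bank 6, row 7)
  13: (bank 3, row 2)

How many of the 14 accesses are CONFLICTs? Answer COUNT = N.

step 0: bank3 None->6 [EMPTY]
step 1: bank6 None->4 [EMPTY]
step 2: bank3 6->6 [HIT]
step 3: bank6 4->4 [HIT]
step 4: bank6 4->4 [HIT]
step 5: bank1 None->3 [EMPTY]
step 6: bank4 None->6 [EMPTY]
step 7: bank3 6->2 [CONFLICT]
step 8: bank1 3->3 [HIT]
step 9: bank1 3->1 [CONFLICT]
step 10: bank6 4->0 [CONFLICT]
step 11: bank6 0->0 [HIT]
step 12: bank6 0->7 [CONFLICT]
step 13: bank3 2->2 [HIT]

COUNT = 4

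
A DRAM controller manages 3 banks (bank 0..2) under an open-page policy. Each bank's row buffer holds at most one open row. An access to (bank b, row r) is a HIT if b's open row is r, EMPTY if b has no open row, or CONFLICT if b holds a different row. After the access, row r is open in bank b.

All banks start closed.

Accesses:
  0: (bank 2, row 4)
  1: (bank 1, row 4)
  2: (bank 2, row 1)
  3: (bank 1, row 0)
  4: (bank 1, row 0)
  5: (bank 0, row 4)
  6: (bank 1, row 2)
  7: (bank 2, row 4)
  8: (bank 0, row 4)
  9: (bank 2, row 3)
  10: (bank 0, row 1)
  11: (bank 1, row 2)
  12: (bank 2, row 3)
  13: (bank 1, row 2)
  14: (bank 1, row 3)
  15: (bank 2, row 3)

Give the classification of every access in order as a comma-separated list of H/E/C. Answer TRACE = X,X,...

TRACE = E,E,C,C,H,E,C,C,H,C,C,H,H,H,C,H

step 0: bank2 None->4 [EMPTY]
step 1: bank1 None->4 [EMPTY]
step 2: bank2 4->1 [CONFLICT]
step 3: bank1 4->0 [CONFLICT]
step 4: bank1 0->0 [HIT]
step 5: bank0 None->4 [EMPTY]
step 6: bank1 0->2 [CONFLICT]
step 7: bank2 1->4 [CONFLICT]
step 8: bank0 4->4 [HIT]
step 9: bank2 4->3 [CONFLICT]
step 10: bank0 4->1 [CONFLICT]
step 11: bank1 2->2 [HIT]
step 12: bank2 3->3 [HIT]
step 13: bank1 2->2 [HIT]
step 14: bank1 2->3 [CONFLICT]
step 15: bank2 3->3 [HIT]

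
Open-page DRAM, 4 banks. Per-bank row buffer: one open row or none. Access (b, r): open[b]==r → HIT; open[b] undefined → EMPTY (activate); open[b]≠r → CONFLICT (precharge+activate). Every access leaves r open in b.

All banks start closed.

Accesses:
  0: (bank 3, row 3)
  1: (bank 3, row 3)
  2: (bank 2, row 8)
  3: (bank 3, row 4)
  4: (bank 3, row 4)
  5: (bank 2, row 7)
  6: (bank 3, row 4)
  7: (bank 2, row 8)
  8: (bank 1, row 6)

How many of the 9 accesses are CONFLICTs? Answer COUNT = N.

COUNT = 3

step 0: bank3 None->3 [EMPTY]
step 1: bank3 3->3 [HIT]
step 2: bank2 None->8 [EMPTY]
step 3: bank3 3->4 [CONFLICT]
step 4: bank3 4->4 [HIT]
step 5: bank2 8->7 [CONFLICT]
step 6: bank3 4->4 [HIT]
step 7: bank2 7->8 [CONFLICT]
step 8: bank1 None->6 [EMPTY]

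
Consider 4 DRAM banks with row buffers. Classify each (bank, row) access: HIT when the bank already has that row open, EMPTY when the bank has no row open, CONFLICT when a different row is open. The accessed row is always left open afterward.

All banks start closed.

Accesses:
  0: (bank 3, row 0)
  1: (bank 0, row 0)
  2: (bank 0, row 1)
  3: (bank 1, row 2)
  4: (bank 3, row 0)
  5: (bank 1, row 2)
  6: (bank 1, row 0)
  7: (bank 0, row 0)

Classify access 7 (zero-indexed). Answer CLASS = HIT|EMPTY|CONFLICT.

CLASS = CONFLICT

  [0] b3 r0: no row ⇒ E
  [1] b0 r0: no row ⇒ E
  [2] b0 r1: had r0 ⇒ C
  [3] b1 r2: no row ⇒ E
  [4] b3 r0: had r0 ⇒ H
  [5] b1 r2: had r2 ⇒ H
  [6] b1 r0: had r2 ⇒ C
  [7] b0 r0: had r1 ⇒ C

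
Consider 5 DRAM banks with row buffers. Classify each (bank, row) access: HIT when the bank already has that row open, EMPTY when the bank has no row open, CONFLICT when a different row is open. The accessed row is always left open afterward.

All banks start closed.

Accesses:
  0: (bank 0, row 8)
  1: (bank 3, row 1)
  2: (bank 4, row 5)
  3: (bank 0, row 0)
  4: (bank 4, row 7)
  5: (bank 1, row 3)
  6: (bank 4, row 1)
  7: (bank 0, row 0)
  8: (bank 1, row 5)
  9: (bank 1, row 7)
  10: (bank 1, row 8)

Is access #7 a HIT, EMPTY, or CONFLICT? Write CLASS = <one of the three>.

CLASS = HIT

  [0] b0 r8: no row ⇒ E
  [1] b3 r1: no row ⇒ E
  [2] b4 r5: no row ⇒ E
  [3] b0 r0: had r8 ⇒ C
  [4] b4 r7: had r5 ⇒ C
  [5] b1 r3: no row ⇒ E
  [6] b4 r1: had r7 ⇒ C
  [7] b0 r0: had r0 ⇒ H
  [8] b1 r5: had r3 ⇒ C
  [9] b1 r7: had r5 ⇒ C
  [10] b1 r8: had r7 ⇒ C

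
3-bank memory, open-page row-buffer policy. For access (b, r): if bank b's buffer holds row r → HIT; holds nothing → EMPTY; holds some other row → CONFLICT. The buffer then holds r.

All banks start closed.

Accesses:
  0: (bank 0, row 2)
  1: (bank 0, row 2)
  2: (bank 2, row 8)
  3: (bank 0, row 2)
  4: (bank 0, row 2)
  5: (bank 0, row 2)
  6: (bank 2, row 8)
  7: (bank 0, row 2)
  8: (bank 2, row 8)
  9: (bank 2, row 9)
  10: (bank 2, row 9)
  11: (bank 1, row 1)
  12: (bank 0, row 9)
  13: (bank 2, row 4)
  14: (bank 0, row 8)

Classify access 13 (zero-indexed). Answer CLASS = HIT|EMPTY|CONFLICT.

0: bank 0 row 2 — prev None → EMPTY
1: bank 0 row 2 — prev 2 → HIT
2: bank 2 row 8 — prev None → EMPTY
3: bank 0 row 2 — prev 2 → HIT
4: bank 0 row 2 — prev 2 → HIT
5: bank 0 row 2 — prev 2 → HIT
6: bank 2 row 8 — prev 8 → HIT
7: bank 0 row 2 — prev 2 → HIT
8: bank 2 row 8 — prev 8 → HIT
9: bank 2 row 9 — prev 8 → CONFLICT
10: bank 2 row 9 — prev 9 → HIT
11: bank 1 row 1 — prev None → EMPTY
12: bank 0 row 9 — prev 2 → CONFLICT
13: bank 2 row 4 — prev 9 → CONFLICT
14: bank 0 row 8 — prev 9 → CONFLICT

CLASS = CONFLICT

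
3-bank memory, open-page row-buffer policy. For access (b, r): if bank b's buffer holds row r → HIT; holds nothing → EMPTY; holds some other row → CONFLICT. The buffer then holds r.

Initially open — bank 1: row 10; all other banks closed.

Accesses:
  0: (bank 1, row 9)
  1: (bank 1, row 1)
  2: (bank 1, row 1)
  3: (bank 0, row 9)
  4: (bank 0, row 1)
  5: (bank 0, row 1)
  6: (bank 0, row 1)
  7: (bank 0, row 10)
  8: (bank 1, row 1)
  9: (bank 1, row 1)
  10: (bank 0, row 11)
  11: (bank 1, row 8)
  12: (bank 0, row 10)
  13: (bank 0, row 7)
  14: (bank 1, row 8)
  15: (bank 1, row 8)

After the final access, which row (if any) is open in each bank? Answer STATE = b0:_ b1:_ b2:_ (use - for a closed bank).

0: bank 1 row 9 — prev 10 → CONFLICT
1: bank 1 row 1 — prev 9 → CONFLICT
2: bank 1 row 1 — prev 1 → HIT
3: bank 0 row 9 — prev None → EMPTY
4: bank 0 row 1 — prev 9 → CONFLICT
5: bank 0 row 1 — prev 1 → HIT
6: bank 0 row 1 — prev 1 → HIT
7: bank 0 row 10 — prev 1 → CONFLICT
8: bank 1 row 1 — prev 1 → HIT
9: bank 1 row 1 — prev 1 → HIT
10: bank 0 row 11 — prev 10 → CONFLICT
11: bank 1 row 8 — prev 1 → CONFLICT
12: bank 0 row 10 — prev 11 → CONFLICT
13: bank 0 row 7 — prev 10 → CONFLICT
14: bank 1 row 8 — prev 8 → HIT
15: bank 1 row 8 — prev 8 → HIT

STATE = b0:7 b1:8 b2:-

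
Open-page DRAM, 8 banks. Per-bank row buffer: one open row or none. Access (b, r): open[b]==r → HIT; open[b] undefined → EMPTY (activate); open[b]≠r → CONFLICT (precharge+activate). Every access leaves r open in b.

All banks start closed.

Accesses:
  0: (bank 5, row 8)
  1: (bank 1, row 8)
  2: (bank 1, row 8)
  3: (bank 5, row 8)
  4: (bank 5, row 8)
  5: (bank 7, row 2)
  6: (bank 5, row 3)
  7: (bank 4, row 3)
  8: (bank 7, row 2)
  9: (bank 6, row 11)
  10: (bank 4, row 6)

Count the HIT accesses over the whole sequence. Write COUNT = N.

COUNT = 4

#0 (5,8) E
#1 (1,8) E
#2 (1,8) H  (was 8)
#3 (5,8) H  (was 8)
#4 (5,8) H  (was 8)
#5 (7,2) E
#6 (5,3) C  (was 8)
#7 (4,3) E
#8 (7,2) H  (was 2)
#9 (6,11) E
#10 (4,6) C  (was 3)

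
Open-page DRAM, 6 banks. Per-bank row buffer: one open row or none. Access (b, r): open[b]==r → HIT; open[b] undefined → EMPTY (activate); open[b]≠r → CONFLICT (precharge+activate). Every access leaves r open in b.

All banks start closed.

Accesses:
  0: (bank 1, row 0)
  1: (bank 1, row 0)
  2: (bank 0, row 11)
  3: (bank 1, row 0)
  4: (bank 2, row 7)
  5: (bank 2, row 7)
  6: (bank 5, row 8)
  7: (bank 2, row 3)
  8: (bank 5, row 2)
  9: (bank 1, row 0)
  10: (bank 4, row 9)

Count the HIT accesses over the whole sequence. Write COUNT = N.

step 0: bank1 None->0 [EMPTY]
step 1: bank1 0->0 [HIT]
step 2: bank0 None->11 [EMPTY]
step 3: bank1 0->0 [HIT]
step 4: bank2 None->7 [EMPTY]
step 5: bank2 7->7 [HIT]
step 6: bank5 None->8 [EMPTY]
step 7: bank2 7->3 [CONFLICT]
step 8: bank5 8->2 [CONFLICT]
step 9: bank1 0->0 [HIT]
step 10: bank4 None->9 [EMPTY]

COUNT = 4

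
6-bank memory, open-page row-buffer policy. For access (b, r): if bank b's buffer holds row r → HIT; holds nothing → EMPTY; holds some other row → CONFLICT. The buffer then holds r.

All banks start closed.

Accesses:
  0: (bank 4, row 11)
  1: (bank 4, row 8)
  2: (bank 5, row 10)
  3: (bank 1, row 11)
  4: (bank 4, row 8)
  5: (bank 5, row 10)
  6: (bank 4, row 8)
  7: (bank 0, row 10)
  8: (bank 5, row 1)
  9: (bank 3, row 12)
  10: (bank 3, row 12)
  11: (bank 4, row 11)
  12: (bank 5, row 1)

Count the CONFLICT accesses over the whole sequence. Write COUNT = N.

0: bank 4 row 11 — prev None → EMPTY
1: bank 4 row 8 — prev 11 → CONFLICT
2: bank 5 row 10 — prev None → EMPTY
3: bank 1 row 11 — prev None → EMPTY
4: bank 4 row 8 — prev 8 → HIT
5: bank 5 row 10 — prev 10 → HIT
6: bank 4 row 8 — prev 8 → HIT
7: bank 0 row 10 — prev None → EMPTY
8: bank 5 row 1 — prev 10 → CONFLICT
9: bank 3 row 12 — prev None → EMPTY
10: bank 3 row 12 — prev 12 → HIT
11: bank 4 row 11 — prev 8 → CONFLICT
12: bank 5 row 1 — prev 1 → HIT

COUNT = 3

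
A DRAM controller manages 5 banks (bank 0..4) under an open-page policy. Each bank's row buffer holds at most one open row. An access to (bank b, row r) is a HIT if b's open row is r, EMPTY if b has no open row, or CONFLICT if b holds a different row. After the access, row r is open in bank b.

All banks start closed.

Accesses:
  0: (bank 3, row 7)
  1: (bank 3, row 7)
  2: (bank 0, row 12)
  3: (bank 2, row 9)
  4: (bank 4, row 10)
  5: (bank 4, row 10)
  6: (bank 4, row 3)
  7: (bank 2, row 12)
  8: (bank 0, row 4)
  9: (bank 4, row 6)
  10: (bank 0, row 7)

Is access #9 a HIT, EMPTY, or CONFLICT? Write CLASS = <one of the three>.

CLASS = CONFLICT

#0 (3,7) E
#1 (3,7) H  (was 7)
#2 (0,12) E
#3 (2,9) E
#4 (4,10) E
#5 (4,10) H  (was 10)
#6 (4,3) C  (was 10)
#7 (2,12) C  (was 9)
#8 (0,4) C  (was 12)
#9 (4,6) C  (was 3)
#10 (0,7) C  (was 4)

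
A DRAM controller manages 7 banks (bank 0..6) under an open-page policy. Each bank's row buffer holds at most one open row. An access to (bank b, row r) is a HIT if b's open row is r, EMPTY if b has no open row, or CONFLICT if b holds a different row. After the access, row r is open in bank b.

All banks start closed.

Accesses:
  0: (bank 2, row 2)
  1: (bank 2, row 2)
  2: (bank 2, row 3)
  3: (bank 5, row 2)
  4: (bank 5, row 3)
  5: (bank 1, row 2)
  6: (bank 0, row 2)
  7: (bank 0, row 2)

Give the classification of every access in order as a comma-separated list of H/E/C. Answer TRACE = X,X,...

TRACE = E,H,C,E,C,E,E,H

step 0: bank2 None->2 [EMPTY]
step 1: bank2 2->2 [HIT]
step 2: bank2 2->3 [CONFLICT]
step 3: bank5 None->2 [EMPTY]
step 4: bank5 2->3 [CONFLICT]
step 5: bank1 None->2 [EMPTY]
step 6: bank0 None->2 [EMPTY]
step 7: bank0 2->2 [HIT]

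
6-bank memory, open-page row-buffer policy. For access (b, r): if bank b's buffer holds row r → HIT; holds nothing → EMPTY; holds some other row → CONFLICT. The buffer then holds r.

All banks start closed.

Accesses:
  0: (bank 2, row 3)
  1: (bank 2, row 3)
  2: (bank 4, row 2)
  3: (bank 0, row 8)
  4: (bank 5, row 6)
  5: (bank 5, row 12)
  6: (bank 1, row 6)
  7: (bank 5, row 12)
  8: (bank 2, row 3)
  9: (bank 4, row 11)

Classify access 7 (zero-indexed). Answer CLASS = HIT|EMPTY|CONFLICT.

CLASS = HIT

  [0] b2 r3: no row ⇒ E
  [1] b2 r3: had r3 ⇒ H
  [2] b4 r2: no row ⇒ E
  [3] b0 r8: no row ⇒ E
  [4] b5 r6: no row ⇒ E
  [5] b5 r12: had r6 ⇒ C
  [6] b1 r6: no row ⇒ E
  [7] b5 r12: had r12 ⇒ H
  [8] b2 r3: had r3 ⇒ H
  [9] b4 r11: had r2 ⇒ C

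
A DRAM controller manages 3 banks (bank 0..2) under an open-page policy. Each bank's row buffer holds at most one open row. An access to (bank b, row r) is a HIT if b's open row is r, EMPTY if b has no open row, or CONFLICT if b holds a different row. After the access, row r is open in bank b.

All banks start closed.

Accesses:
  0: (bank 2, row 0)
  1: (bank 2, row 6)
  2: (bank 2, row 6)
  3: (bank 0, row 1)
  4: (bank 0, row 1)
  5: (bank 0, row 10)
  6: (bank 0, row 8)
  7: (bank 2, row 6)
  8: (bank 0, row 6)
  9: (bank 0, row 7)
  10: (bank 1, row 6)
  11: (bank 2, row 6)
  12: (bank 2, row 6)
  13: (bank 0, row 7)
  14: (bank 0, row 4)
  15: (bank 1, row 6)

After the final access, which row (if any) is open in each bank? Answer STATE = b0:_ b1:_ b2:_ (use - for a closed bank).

0: bank 2 row 0 — prev None → EMPTY
1: bank 2 row 6 — prev 0 → CONFLICT
2: bank 2 row 6 — prev 6 → HIT
3: bank 0 row 1 — prev None → EMPTY
4: bank 0 row 1 — prev 1 → HIT
5: bank 0 row 10 — prev 1 → CONFLICT
6: bank 0 row 8 — prev 10 → CONFLICT
7: bank 2 row 6 — prev 6 → HIT
8: bank 0 row 6 — prev 8 → CONFLICT
9: bank 0 row 7 — prev 6 → CONFLICT
10: bank 1 row 6 — prev None → EMPTY
11: bank 2 row 6 — prev 6 → HIT
12: bank 2 row 6 — prev 6 → HIT
13: bank 0 row 7 — prev 7 → HIT
14: bank 0 row 4 — prev 7 → CONFLICT
15: bank 1 row 6 — prev 6 → HIT

STATE = b0:4 b1:6 b2:6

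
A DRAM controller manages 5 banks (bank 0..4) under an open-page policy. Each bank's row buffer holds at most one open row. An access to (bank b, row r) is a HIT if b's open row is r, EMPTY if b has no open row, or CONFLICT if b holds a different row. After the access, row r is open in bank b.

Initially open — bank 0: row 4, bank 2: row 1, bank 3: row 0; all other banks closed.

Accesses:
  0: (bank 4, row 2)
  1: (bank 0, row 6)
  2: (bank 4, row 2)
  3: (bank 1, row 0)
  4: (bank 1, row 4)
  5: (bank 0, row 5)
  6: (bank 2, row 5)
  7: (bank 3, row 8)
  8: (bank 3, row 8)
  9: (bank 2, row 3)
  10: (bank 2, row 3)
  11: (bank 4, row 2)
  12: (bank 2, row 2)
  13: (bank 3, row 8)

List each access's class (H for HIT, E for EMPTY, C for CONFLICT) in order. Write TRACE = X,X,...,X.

TRACE = E,C,H,E,C,C,C,C,H,C,H,H,C,H

#0 (4,2) E
#1 (0,6) C  (was 4)
#2 (4,2) H  (was 2)
#3 (1,0) E
#4 (1,4) C  (was 0)
#5 (0,5) C  (was 6)
#6 (2,5) C  (was 1)
#7 (3,8) C  (was 0)
#8 (3,8) H  (was 8)
#9 (2,3) C  (was 5)
#10 (2,3) H  (was 3)
#11 (4,2) H  (was 2)
#12 (2,2) C  (was 3)
#13 (3,8) H  (was 8)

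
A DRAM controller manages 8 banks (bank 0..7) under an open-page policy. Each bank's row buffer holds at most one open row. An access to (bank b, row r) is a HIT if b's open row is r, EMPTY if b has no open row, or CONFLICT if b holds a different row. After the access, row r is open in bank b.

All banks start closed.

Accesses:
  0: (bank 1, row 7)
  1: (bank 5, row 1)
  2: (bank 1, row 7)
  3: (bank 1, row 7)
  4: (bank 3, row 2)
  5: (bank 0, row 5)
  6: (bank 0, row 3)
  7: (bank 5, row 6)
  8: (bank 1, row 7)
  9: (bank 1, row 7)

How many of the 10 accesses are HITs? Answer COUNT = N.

#0 (1,7) E
#1 (5,1) E
#2 (1,7) H  (was 7)
#3 (1,7) H  (was 7)
#4 (3,2) E
#5 (0,5) E
#6 (0,3) C  (was 5)
#7 (5,6) C  (was 1)
#8 (1,7) H  (was 7)
#9 (1,7) H  (was 7)

COUNT = 4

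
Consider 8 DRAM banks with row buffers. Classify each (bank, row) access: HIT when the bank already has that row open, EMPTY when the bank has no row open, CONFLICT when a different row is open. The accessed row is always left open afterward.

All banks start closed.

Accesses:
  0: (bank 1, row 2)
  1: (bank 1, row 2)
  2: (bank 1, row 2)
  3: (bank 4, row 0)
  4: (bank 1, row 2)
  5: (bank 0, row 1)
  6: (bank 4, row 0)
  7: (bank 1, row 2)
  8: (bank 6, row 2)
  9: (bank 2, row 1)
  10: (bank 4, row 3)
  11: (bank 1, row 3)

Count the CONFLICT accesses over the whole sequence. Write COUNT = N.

COUNT = 2

  [0] b1 r2: no row ⇒ E
  [1] b1 r2: had r2 ⇒ H
  [2] b1 r2: had r2 ⇒ H
  [3] b4 r0: no row ⇒ E
  [4] b1 r2: had r2 ⇒ H
  [5] b0 r1: no row ⇒ E
  [6] b4 r0: had r0 ⇒ H
  [7] b1 r2: had r2 ⇒ H
  [8] b6 r2: no row ⇒ E
  [9] b2 r1: no row ⇒ E
  [10] b4 r3: had r0 ⇒ C
  [11] b1 r3: had r2 ⇒ C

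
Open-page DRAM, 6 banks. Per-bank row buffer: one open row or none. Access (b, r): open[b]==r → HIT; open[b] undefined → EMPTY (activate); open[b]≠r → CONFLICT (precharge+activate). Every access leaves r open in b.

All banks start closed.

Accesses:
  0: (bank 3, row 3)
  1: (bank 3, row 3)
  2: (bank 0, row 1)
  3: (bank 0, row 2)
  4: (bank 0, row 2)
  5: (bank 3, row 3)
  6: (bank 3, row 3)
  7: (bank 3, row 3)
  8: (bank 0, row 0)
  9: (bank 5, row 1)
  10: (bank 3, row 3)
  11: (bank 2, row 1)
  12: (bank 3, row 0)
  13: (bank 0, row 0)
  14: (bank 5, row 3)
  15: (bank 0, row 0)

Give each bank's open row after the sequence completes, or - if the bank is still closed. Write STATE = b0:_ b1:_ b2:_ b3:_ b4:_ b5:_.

STATE = b0:0 b1:- b2:1 b3:0 b4:- b5:3

0: bank 3 row 3 — prev None → EMPTY
1: bank 3 row 3 — prev 3 → HIT
2: bank 0 row 1 — prev None → EMPTY
3: bank 0 row 2 — prev 1 → CONFLICT
4: bank 0 row 2 — prev 2 → HIT
5: bank 3 row 3 — prev 3 → HIT
6: bank 3 row 3 — prev 3 → HIT
7: bank 3 row 3 — prev 3 → HIT
8: bank 0 row 0 — prev 2 → CONFLICT
9: bank 5 row 1 — prev None → EMPTY
10: bank 3 row 3 — prev 3 → HIT
11: bank 2 row 1 — prev None → EMPTY
12: bank 3 row 0 — prev 3 → CONFLICT
13: bank 0 row 0 — prev 0 → HIT
14: bank 5 row 3 — prev 1 → CONFLICT
15: bank 0 row 0 — prev 0 → HIT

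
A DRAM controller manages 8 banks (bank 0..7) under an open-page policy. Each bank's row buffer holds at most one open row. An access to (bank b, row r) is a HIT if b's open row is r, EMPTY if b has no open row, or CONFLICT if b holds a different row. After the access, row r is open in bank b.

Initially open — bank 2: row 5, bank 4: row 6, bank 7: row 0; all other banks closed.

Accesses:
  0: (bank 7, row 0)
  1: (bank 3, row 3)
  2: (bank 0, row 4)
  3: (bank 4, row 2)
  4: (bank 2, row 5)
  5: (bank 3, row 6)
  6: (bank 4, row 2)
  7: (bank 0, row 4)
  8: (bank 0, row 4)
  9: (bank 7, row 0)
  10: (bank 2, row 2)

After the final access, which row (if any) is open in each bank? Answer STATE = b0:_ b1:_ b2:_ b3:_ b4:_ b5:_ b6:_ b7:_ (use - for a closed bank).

  [0] b7 r0: had r0 ⇒ H
  [1] b3 r3: no row ⇒ E
  [2] b0 r4: no row ⇒ E
  [3] b4 r2: had r6 ⇒ C
  [4] b2 r5: had r5 ⇒ H
  [5] b3 r6: had r3 ⇒ C
  [6] b4 r2: had r2 ⇒ H
  [7] b0 r4: had r4 ⇒ H
  [8] b0 r4: had r4 ⇒ H
  [9] b7 r0: had r0 ⇒ H
  [10] b2 r2: had r5 ⇒ C

STATE = b0:4 b1:- b2:2 b3:6 b4:2 b5:- b6:- b7:0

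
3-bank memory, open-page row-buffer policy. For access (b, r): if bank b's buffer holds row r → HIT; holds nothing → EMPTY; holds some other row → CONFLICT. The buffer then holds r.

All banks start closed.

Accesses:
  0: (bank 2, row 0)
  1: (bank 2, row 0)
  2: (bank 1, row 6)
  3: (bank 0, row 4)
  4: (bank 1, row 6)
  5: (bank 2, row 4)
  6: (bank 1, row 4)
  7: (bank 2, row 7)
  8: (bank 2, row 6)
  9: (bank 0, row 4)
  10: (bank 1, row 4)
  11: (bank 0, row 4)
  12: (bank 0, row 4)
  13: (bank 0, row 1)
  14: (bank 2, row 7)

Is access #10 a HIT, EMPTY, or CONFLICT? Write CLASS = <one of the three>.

step 0: bank2 None->0 [EMPTY]
step 1: bank2 0->0 [HIT]
step 2: bank1 None->6 [EMPTY]
step 3: bank0 None->4 [EMPTY]
step 4: bank1 6->6 [HIT]
step 5: bank2 0->4 [CONFLICT]
step 6: bank1 6->4 [CONFLICT]
step 7: bank2 4->7 [CONFLICT]
step 8: bank2 7->6 [CONFLICT]
step 9: bank0 4->4 [HIT]
step 10: bank1 4->4 [HIT]
step 11: bank0 4->4 [HIT]
step 12: bank0 4->4 [HIT]
step 13: bank0 4->1 [CONFLICT]
step 14: bank2 6->7 [CONFLICT]

CLASS = HIT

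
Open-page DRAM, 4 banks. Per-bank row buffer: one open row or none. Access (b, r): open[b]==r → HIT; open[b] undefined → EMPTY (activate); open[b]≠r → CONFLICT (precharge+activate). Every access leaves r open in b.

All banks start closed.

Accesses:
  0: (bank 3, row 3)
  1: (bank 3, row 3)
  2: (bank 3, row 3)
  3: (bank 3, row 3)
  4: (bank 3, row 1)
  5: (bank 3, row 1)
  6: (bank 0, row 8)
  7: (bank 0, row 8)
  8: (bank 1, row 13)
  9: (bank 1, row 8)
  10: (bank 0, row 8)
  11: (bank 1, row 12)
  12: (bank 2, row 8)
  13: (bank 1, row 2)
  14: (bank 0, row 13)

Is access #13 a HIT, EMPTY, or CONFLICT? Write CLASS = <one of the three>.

CLASS = CONFLICT

  [0] b3 r3: no row ⇒ E
  [1] b3 r3: had r3 ⇒ H
  [2] b3 r3: had r3 ⇒ H
  [3] b3 r3: had r3 ⇒ H
  [4] b3 r1: had r3 ⇒ C
  [5] b3 r1: had r1 ⇒ H
  [6] b0 r8: no row ⇒ E
  [7] b0 r8: had r8 ⇒ H
  [8] b1 r13: no row ⇒ E
  [9] b1 r8: had r13 ⇒ C
  [10] b0 r8: had r8 ⇒ H
  [11] b1 r12: had r8 ⇒ C
  [12] b2 r8: no row ⇒ E
  [13] b1 r2: had r12 ⇒ C
  [14] b0 r13: had r8 ⇒ C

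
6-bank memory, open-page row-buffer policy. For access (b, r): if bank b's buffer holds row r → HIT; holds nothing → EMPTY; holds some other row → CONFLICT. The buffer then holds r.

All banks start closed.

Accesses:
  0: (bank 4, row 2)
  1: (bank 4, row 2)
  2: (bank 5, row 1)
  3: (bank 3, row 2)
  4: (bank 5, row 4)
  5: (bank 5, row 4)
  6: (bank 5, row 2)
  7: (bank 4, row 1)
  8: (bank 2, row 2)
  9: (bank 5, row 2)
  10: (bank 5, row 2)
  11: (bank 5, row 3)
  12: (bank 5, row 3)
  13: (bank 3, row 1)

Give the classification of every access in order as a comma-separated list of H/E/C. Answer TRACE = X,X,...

TRACE = E,H,E,E,C,H,C,C,E,H,H,C,H,C

step 0: bank4 None->2 [EMPTY]
step 1: bank4 2->2 [HIT]
step 2: bank5 None->1 [EMPTY]
step 3: bank3 None->2 [EMPTY]
step 4: bank5 1->4 [CONFLICT]
step 5: bank5 4->4 [HIT]
step 6: bank5 4->2 [CONFLICT]
step 7: bank4 2->1 [CONFLICT]
step 8: bank2 None->2 [EMPTY]
step 9: bank5 2->2 [HIT]
step 10: bank5 2->2 [HIT]
step 11: bank5 2->3 [CONFLICT]
step 12: bank5 3->3 [HIT]
step 13: bank3 2->1 [CONFLICT]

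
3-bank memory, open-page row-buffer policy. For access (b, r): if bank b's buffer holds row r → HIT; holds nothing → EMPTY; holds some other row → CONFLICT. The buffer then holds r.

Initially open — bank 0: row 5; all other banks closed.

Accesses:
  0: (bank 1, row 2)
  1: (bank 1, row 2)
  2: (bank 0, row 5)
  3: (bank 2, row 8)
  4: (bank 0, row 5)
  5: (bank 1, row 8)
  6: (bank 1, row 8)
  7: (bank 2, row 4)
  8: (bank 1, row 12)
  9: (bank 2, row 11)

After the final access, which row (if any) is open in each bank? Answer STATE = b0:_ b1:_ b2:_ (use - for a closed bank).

STATE = b0:5 b1:12 b2:11

step 0: bank1 None->2 [EMPTY]
step 1: bank1 2->2 [HIT]
step 2: bank0 5->5 [HIT]
step 3: bank2 None->8 [EMPTY]
step 4: bank0 5->5 [HIT]
step 5: bank1 2->8 [CONFLICT]
step 6: bank1 8->8 [HIT]
step 7: bank2 8->4 [CONFLICT]
step 8: bank1 8->12 [CONFLICT]
step 9: bank2 4->11 [CONFLICT]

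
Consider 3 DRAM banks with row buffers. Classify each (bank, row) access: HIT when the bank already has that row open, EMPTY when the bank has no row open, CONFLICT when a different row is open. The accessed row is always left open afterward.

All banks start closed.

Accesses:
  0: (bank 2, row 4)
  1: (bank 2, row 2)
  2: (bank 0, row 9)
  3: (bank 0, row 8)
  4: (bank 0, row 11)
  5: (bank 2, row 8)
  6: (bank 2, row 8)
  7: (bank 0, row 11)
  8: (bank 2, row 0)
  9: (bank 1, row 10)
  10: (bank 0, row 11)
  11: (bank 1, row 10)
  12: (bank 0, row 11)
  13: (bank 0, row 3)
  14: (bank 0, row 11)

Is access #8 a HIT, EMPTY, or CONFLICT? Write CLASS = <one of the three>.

0: bank 2 row 4 — prev None → EMPTY
1: bank 2 row 2 — prev 4 → CONFLICT
2: bank 0 row 9 — prev None → EMPTY
3: bank 0 row 8 — prev 9 → CONFLICT
4: bank 0 row 11 — prev 8 → CONFLICT
5: bank 2 row 8 — prev 2 → CONFLICT
6: bank 2 row 8 — prev 8 → HIT
7: bank 0 row 11 — prev 11 → HIT
8: bank 2 row 0 — prev 8 → CONFLICT
9: bank 1 row 10 — prev None → EMPTY
10: bank 0 row 11 — prev 11 → HIT
11: bank 1 row 10 — prev 10 → HIT
12: bank 0 row 11 — prev 11 → HIT
13: bank 0 row 3 — prev 11 → CONFLICT
14: bank 0 row 11 — prev 3 → CONFLICT

CLASS = CONFLICT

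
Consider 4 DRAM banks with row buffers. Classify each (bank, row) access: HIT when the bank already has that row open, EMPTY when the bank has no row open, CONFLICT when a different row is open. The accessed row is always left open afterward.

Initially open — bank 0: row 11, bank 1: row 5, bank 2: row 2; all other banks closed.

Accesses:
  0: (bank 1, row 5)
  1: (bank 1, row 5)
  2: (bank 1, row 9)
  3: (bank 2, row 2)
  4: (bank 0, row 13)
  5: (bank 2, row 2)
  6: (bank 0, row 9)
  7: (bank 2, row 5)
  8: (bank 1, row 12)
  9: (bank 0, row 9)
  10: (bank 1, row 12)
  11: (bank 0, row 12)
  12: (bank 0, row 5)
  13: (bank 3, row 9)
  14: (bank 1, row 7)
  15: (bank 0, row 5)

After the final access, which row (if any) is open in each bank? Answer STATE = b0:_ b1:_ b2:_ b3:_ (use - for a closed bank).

  [0] b1 r5: had r5 ⇒ H
  [1] b1 r5: had r5 ⇒ H
  [2] b1 r9: had r5 ⇒ C
  [3] b2 r2: had r2 ⇒ H
  [4] b0 r13: had r11 ⇒ C
  [5] b2 r2: had r2 ⇒ H
  [6] b0 r9: had r13 ⇒ C
  [7] b2 r5: had r2 ⇒ C
  [8] b1 r12: had r9 ⇒ C
  [9] b0 r9: had r9 ⇒ H
  [10] b1 r12: had r12 ⇒ H
  [11] b0 r12: had r9 ⇒ C
  [12] b0 r5: had r12 ⇒ C
  [13] b3 r9: no row ⇒ E
  [14] b1 r7: had r12 ⇒ C
  [15] b0 r5: had r5 ⇒ H

STATE = b0:5 b1:7 b2:5 b3:9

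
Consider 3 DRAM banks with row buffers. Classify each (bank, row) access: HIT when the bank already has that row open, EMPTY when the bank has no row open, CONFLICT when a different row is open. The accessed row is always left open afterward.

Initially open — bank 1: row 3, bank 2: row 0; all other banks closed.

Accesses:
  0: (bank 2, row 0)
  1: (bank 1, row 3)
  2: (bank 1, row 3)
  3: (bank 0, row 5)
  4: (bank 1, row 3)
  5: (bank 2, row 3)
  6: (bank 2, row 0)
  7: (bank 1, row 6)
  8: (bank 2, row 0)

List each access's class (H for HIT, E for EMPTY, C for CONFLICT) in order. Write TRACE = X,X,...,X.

TRACE = H,H,H,E,H,C,C,C,H

#0 (2,0) H  (was 0)
#1 (1,3) H  (was 3)
#2 (1,3) H  (was 3)
#3 (0,5) E
#4 (1,3) H  (was 3)
#5 (2,3) C  (was 0)
#6 (2,0) C  (was 3)
#7 (1,6) C  (was 3)
#8 (2,0) H  (was 0)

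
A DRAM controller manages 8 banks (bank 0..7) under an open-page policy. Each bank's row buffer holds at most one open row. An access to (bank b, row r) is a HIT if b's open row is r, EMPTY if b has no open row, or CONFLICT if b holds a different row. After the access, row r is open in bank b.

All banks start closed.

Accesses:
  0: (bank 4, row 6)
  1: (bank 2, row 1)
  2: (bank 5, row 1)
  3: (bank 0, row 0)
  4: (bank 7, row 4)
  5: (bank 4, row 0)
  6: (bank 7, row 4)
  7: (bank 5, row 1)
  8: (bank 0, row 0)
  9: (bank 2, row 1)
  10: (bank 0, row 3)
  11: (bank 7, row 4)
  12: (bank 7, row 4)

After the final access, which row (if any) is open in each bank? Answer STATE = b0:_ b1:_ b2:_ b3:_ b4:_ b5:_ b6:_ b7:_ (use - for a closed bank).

#0 (4,6) E
#1 (2,1) E
#2 (5,1) E
#3 (0,0) E
#4 (7,4) E
#5 (4,0) C  (was 6)
#6 (7,4) H  (was 4)
#7 (5,1) H  (was 1)
#8 (0,0) H  (was 0)
#9 (2,1) H  (was 1)
#10 (0,3) C  (was 0)
#11 (7,4) H  (was 4)
#12 (7,4) H  (was 4)

STATE = b0:3 b1:- b2:1 b3:- b4:0 b5:1 b6:- b7:4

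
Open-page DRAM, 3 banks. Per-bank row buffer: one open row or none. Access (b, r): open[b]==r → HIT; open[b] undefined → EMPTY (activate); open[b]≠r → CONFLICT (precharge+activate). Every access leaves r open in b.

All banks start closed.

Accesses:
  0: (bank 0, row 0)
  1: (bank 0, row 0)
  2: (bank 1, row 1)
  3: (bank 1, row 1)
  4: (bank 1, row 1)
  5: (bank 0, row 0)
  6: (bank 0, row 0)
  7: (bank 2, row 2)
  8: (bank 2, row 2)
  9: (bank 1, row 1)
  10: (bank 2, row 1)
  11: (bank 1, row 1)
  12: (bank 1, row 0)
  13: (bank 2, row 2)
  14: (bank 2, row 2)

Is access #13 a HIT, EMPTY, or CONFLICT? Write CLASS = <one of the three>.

#0 (0,0) E
#1 (0,0) H  (was 0)
#2 (1,1) E
#3 (1,1) H  (was 1)
#4 (1,1) H  (was 1)
#5 (0,0) H  (was 0)
#6 (0,0) H  (was 0)
#7 (2,2) E
#8 (2,2) H  (was 2)
#9 (1,1) H  (was 1)
#10 (2,1) C  (was 2)
#11 (1,1) H  (was 1)
#12 (1,0) C  (was 1)
#13 (2,2) C  (was 1)
#14 (2,2) H  (was 2)

CLASS = CONFLICT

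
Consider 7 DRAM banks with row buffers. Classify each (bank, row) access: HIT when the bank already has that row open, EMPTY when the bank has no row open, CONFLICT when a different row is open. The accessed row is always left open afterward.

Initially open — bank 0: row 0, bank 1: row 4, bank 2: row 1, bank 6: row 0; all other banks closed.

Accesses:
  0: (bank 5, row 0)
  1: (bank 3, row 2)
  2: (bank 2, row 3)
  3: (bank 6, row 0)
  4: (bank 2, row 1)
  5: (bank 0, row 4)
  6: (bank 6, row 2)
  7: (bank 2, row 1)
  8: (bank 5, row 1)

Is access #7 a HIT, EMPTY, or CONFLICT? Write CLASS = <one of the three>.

  [0] b5 r0: no row ⇒ E
  [1] b3 r2: no row ⇒ E
  [2] b2 r3: had r1 ⇒ C
  [3] b6 r0: had r0 ⇒ H
  [4] b2 r1: had r3 ⇒ C
  [5] b0 r4: had r0 ⇒ C
  [6] b6 r2: had r0 ⇒ C
  [7] b2 r1: had r1 ⇒ H
  [8] b5 r1: had r0 ⇒ C

CLASS = HIT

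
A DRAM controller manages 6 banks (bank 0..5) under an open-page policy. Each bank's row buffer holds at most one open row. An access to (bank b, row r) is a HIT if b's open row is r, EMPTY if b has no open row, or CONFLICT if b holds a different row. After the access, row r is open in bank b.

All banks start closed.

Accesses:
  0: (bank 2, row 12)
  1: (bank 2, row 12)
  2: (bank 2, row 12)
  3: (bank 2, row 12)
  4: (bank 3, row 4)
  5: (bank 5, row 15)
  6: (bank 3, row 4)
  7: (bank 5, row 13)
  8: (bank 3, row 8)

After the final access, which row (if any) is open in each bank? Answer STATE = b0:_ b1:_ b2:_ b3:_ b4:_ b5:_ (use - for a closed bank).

step 0: bank2 None->12 [EMPTY]
step 1: bank2 12->12 [HIT]
step 2: bank2 12->12 [HIT]
step 3: bank2 12->12 [HIT]
step 4: bank3 None->4 [EMPTY]
step 5: bank5 None->15 [EMPTY]
step 6: bank3 4->4 [HIT]
step 7: bank5 15->13 [CONFLICT]
step 8: bank3 4->8 [CONFLICT]

STATE = b0:- b1:- b2:12 b3:8 b4:- b5:13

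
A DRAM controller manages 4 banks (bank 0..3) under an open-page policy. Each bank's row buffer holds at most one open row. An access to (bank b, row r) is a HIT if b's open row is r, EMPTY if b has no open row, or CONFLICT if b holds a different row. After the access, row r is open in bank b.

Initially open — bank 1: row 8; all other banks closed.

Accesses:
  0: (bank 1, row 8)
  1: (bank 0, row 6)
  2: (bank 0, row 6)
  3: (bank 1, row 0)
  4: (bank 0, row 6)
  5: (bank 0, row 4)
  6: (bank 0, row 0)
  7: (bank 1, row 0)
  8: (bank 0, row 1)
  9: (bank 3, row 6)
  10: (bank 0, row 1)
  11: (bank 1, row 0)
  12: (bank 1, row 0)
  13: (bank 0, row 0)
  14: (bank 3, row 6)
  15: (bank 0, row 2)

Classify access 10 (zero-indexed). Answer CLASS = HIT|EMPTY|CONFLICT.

CLASS = HIT

#0 (1,8) H  (was 8)
#1 (0,6) E
#2 (0,6) H  (was 6)
#3 (1,0) C  (was 8)
#4 (0,6) H  (was 6)
#5 (0,4) C  (was 6)
#6 (0,0) C  (was 4)
#7 (1,0) H  (was 0)
#8 (0,1) C  (was 0)
#9 (3,6) E
#10 (0,1) H  (was 1)
#11 (1,0) H  (was 0)
#12 (1,0) H  (was 0)
#13 (0,0) C  (was 1)
#14 (3,6) H  (was 6)
#15 (0,2) C  (was 0)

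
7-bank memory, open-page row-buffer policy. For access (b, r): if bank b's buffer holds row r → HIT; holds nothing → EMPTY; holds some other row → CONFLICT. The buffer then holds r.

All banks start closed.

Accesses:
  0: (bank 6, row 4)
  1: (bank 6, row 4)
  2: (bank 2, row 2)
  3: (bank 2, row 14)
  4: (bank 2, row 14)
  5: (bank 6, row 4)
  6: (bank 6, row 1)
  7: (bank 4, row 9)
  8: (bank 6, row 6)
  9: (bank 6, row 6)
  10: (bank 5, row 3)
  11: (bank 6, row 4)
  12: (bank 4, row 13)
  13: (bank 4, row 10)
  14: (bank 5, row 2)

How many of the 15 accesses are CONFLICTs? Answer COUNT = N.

COUNT = 7

#0 (6,4) E
#1 (6,4) H  (was 4)
#2 (2,2) E
#3 (2,14) C  (was 2)
#4 (2,14) H  (was 14)
#5 (6,4) H  (was 4)
#6 (6,1) C  (was 4)
#7 (4,9) E
#8 (6,6) C  (was 1)
#9 (6,6) H  (was 6)
#10 (5,3) E
#11 (6,4) C  (was 6)
#12 (4,13) C  (was 9)
#13 (4,10) C  (was 13)
#14 (5,2) C  (was 3)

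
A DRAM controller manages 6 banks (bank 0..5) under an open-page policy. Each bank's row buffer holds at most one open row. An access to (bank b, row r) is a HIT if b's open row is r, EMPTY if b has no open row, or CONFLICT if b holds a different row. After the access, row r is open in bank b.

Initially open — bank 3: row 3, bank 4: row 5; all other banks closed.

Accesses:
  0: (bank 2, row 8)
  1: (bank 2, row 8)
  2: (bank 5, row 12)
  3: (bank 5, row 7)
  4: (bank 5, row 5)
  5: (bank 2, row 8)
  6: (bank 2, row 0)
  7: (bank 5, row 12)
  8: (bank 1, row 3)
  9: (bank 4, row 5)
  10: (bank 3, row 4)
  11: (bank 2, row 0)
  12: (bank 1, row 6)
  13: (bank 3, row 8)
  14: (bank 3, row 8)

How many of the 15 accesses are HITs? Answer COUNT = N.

COUNT = 5

  [0] b2 r8: no row ⇒ E
  [1] b2 r8: had r8 ⇒ H
  [2] b5 r12: no row ⇒ E
  [3] b5 r7: had r12 ⇒ C
  [4] b5 r5: had r7 ⇒ C
  [5] b2 r8: had r8 ⇒ H
  [6] b2 r0: had r8 ⇒ C
  [7] b5 r12: had r5 ⇒ C
  [8] b1 r3: no row ⇒ E
  [9] b4 r5: had r5 ⇒ H
  [10] b3 r4: had r3 ⇒ C
  [11] b2 r0: had r0 ⇒ H
  [12] b1 r6: had r3 ⇒ C
  [13] b3 r8: had r4 ⇒ C
  [14] b3 r8: had r8 ⇒ H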